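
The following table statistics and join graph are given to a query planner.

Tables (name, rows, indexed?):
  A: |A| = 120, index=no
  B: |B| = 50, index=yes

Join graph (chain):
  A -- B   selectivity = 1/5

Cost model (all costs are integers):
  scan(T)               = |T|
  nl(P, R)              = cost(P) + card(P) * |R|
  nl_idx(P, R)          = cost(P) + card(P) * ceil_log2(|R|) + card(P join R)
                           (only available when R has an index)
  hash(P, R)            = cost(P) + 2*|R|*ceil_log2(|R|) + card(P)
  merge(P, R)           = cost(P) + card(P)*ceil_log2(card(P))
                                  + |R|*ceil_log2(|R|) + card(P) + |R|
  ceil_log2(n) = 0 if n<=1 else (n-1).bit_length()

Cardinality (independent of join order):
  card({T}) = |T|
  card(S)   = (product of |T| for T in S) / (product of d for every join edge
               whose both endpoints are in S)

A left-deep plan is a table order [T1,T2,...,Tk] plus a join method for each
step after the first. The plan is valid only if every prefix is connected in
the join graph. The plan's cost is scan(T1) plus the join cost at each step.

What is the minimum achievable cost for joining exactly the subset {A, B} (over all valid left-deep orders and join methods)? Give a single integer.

Selinger DP over subsets of {A,B}:
  {A}: scan cost=120, card=120
  {B}: scan cost=50, card=50
  {AB}: card=1200; try (B,hash)→840, (A,merge)→1360, (B,merge)→1430, (A,hash)→1780, (B,nl_idx)→2040, (A,nl)→6050 …(+1); best=840 via (B,hash)

840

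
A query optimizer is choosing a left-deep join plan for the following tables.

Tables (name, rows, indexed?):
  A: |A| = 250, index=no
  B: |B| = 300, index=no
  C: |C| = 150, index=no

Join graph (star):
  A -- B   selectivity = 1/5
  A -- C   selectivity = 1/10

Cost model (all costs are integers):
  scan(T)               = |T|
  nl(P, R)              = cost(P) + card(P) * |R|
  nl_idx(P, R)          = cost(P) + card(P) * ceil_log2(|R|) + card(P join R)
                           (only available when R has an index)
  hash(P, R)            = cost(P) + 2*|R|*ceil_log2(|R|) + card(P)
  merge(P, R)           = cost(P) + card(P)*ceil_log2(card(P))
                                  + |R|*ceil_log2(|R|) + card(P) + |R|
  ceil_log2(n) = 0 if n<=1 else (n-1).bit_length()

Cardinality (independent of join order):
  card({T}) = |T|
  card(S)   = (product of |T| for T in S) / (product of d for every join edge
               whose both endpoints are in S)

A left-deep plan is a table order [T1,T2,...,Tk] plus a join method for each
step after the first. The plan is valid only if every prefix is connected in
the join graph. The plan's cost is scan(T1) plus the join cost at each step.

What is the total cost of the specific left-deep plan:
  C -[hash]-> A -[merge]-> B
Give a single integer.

56050

step 1: scan C: cost=150, card=150
step 2: join A via hash
    card(P join A) = 150*250/(10) = 3750
    cost = 150 + 2*250*8 + 150 = 4300
step 3: join B via merge
    card(P join B) = 3750*300/(5) = 225000
    cost = 4300 + 3750*12 + 300*9 + 3750 + 300 = 56050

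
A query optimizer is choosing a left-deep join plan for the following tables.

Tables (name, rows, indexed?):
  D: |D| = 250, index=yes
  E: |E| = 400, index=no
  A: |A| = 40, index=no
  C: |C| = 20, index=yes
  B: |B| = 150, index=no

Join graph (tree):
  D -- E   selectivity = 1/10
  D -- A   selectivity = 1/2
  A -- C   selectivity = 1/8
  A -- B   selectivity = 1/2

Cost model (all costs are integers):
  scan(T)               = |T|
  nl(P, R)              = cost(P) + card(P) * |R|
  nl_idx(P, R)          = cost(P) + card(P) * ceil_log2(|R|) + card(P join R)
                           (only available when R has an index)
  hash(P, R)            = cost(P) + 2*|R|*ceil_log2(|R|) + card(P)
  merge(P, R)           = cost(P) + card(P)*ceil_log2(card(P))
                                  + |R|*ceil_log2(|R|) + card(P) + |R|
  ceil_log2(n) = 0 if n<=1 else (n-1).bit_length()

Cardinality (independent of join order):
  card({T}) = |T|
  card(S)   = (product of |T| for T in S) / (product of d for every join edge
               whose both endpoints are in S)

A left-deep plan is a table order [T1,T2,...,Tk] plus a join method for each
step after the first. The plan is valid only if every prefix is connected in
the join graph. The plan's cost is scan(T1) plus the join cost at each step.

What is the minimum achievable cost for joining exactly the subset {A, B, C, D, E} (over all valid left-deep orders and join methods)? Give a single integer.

Selinger DP over subsets of {A,B,C,D,E}:
  {D}: scan cost=250, card=250
  {E}: scan cost=400, card=400
  {A}: scan cost=40, card=40
  {C}: scan cost=20, card=20
  {B}: scan cost=150, card=150
  {DE}: card=10000; try (D,hash)→4800, (E,merge)→6500, (D,merge)→6650, (E,hash)→7700, (D,nl_idx)→13600, (E,nl)→100250 …(+1); best=4800 via (D,hash)
  {AD}: card=5000; try (A,hash)→980, (D,merge)→2570, (A,merge)→2780, (D,hash)→4080, (D,nl_idx)→5360, (D,nl)→10040 …(+1); best=980 via (A,hash)
  {AC}: card=100; try (C,hash)→280, (C,nl_idx)→340, (A,merge)→420, (C,merge)→440, (A,hash)→520, (A,nl)→820 …(+1); best=280 via (C,hash)
  {AB}: card=3000; try (A,hash)→780, (B,merge)→1670, (A,merge)→1780, (B,hash)→2480, (B,nl)→6040, (A,nl)→6150; best=780 via (A,hash)
  {ADE}: card=200000; try (E,hash)→13180, (A,hash)→15280, (E,merge)→74980, (A,merge)→155080, (A,nl)→404800, (E,nl)→2000980; best=13180 via (E,hash)
  {ACD}: card=12500; try (D,merge)→3330, (D,hash)→4380, (C,hash)→6180, (D,nl_idx)→13580, (D,nl)→25280, (C,nl_idx)→38480 …(+2); best=3330 via (D,merge)
  {ABD}: card=375000; try (D,hash)→7780, (B,hash)→8380, (D,merge)→42030, (B,merge)→72330, (D,nl_idx)→399780, (D,nl)→750780 …(+1); best=7780 via (D,hash)
  {ABC}: card=7500; try (B,merge)→2430, (B,hash)→2780, (C,hash)→3980, (B,nl)→15280, (C,nl_idx)→23280, (C,merge)→39900 …(+1); best=2430 via (B,merge)
  {ACDE}: card=500000; try (E,hash)→23030, (E,merge)→194830, (C,hash)→213380, (C,nl_idx)→1513180, (C,merge)→3813300, (C,nl)→4013180 …(+1); best=23030 via (E,hash)
  {ABDE}: card=15000000; try (B,hash)→215580, (E,hash)→389980, (B,merge)→3814530, (E,merge)→7511780, (B,nl)→30013180, (E,nl)→150007780; best=215580 via (B,hash)
  {ABCD}: card=937500; try (D,hash)→13930, (B,hash)→18230, (D,merge)→109680, (B,merge)→192180, (C,hash)→382980, (D,nl_idx)→999930 …(+5); best=13930 via (D,hash)
  {ABCDE}: card=37500000; try (B,hash)→525430, (E,hash)→958630, (B,merge)→10024380, (C,hash)→15215780, (E,merge)→19705430, (B,nl)→75023030 …(+4); best=525430 via (B,hash)

525430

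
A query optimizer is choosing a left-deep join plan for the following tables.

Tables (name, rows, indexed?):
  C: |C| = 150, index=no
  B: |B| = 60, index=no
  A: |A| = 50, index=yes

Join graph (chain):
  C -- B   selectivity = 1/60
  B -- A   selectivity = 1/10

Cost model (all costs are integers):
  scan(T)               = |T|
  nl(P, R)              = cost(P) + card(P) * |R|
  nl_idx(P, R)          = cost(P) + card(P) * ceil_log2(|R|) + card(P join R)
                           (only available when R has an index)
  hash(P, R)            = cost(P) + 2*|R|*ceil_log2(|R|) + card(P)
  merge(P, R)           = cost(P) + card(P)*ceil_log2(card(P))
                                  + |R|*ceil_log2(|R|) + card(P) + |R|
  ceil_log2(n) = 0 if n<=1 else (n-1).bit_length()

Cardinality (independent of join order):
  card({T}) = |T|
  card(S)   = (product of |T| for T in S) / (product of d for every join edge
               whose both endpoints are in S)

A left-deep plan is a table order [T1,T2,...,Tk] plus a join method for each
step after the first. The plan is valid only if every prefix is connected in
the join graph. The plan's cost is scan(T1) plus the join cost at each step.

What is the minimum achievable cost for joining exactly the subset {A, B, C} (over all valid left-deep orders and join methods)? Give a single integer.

Selinger DP over subsets of {A,B,C}:
  {C}: scan cost=150, card=150
  {B}: scan cost=60, card=60
  {A}: scan cost=50, card=50
  {BC}: card=150; try (B,hash)→1020, (C,merge)→1830, (B,merge)→1920, (C,hash)→2520, (C,nl)→9060, (B,nl)→9150; best=1020 via (B,hash)
  {AB}: card=300; try (A,hash)→720, (A,nl_idx)→720, (B,hash)→820, (B,merge)→820, (A,merge)→830, (B,nl)→3050 …(+1); best=720 via (A,hash)
  {ABC}: card=750; try (A,hash)→1770, (A,nl_idx)→2670, (A,merge)→2720, (C,hash)→3420, (C,merge)→5070, (A,nl)→8520 …(+1); best=1770 via (A,hash)

1770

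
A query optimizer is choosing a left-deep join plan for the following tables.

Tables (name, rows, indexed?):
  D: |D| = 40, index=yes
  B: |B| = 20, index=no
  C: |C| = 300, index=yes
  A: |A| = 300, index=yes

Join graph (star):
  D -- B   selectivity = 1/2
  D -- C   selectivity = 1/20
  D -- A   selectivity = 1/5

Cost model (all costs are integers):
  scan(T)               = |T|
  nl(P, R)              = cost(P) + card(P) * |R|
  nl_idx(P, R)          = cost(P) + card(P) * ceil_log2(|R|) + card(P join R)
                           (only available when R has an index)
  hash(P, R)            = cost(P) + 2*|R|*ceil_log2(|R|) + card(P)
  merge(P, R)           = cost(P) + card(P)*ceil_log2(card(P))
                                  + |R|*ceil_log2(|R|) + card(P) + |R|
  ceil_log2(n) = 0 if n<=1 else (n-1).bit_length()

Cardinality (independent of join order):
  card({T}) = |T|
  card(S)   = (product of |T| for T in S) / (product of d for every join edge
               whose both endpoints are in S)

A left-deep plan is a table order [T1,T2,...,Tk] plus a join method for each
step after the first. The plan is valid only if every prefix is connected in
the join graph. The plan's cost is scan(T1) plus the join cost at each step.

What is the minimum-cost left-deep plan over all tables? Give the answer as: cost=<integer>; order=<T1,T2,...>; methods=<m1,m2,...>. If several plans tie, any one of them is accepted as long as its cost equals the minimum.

Selinger DP (subsets sized 1..n):
  {D}: scan cost=40, card=40
  {B}: scan cost=20, card=20
  {C}: scan cost=300, card=300
  {A}: scan cost=300, card=300
  {BD}: card=400; try (B,hash)→280, (D,merge)→420, (B,merge)→440, (D,hash)→520, (D,nl_idx)→540, (D,nl)→820 …(+1); best=280 via (B,hash)
  {CD}: card=600; try (C,nl_idx)→1000, (D,hash)→1080, (D,nl_idx)→2700, (C,merge)→3320, (D,merge)→3580, (C,hash)→5480 …(+2); best=1000 via (C,nl_idx)
  {AD}: card=2400; try (D,hash)→1080, (A,nl_idx)→2800, (A,merge)→3320, (D,merge)→3580, (D,nl_idx)→4500, (A,hash)→5480 …(+2); best=1080 via (D,hash)
  {BCD}: card=6000; try (B,hash)→1800, (C,hash)→6080, (C,merge)→7280, (B,merge)→7720, (C,nl_idx)→9880, (B,nl)→13000 …(+1); best=1800 via (B,hash)
  {ABD}: card=24000; try (B,hash)→3680, (A,hash)→6080, (A,merge)→7280, (A,nl_idx)→27880, (B,merge)→32400, (B,nl)→49080 …(+1); best=3680 via (B,hash)
  {ACD}: card=36000; try (A,hash)→7000, (C,hash)→8880, (A,merge)→10600, (C,merge)→35280, (A,nl_idx)→42400, (C,nl_idx)→58680 …(+2); best=7000 via (A,hash)
  {ABCD}: card=360000; try (A,hash)→13200, (C,hash)→33080, (B,hash)→43200, (A,merge)→88800, (C,merge)→390680, (A,nl_idx)→415800 …(+5); best=13200 via (A,hash)

cost=13200; order=D,C,B,A; methods=nl_idx,hash,hash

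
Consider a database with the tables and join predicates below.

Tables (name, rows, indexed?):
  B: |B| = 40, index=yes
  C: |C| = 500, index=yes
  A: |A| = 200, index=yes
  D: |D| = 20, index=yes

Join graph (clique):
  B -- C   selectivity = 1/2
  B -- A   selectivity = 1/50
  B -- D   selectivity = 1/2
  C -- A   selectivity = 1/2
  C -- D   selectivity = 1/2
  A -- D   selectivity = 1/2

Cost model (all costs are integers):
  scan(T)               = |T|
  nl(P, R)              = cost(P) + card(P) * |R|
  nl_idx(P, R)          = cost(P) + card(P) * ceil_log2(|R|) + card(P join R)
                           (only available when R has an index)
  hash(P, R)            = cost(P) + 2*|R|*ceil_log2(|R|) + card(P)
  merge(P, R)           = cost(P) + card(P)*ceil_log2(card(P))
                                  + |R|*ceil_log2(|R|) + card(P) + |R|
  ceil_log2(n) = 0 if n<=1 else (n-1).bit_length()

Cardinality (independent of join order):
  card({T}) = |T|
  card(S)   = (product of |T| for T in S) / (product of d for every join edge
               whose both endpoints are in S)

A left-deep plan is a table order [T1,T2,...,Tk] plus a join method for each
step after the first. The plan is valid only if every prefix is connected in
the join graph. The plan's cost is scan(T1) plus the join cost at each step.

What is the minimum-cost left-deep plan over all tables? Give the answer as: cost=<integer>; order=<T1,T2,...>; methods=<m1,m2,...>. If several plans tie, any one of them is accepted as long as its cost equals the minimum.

cost=10680; order=B,A,D,C; methods=nl_idx,hash,hash

Selinger DP (subsets sized 1..n):
  {B}: scan cost=40, card=40
  {C}: scan cost=500, card=500
  {A}: scan cost=200, card=200
  {D}: scan cost=20, card=20
  {BC}: card=10000; try (B,hash)→1480, (C,merge)→5320, (B,merge)→5780, (C,hash)→9080, (C,nl_idx)→10400, (B,nl_idx)→13500 …(+2); best=1480 via (B,hash)
  {AB}: card=160; try (A,nl_idx)→520, (B,hash)→880, (B,nl_idx)→1560, (A,merge)→2120, (B,merge)→2280, (A,hash)→3280 …(+2); best=520 via (A,nl_idx)
  {BD}: card=400; try (D,hash)→280, (B,merge)→420, (D,merge)→440, (B,hash)→520, (B,nl_idx)→540, (D,nl_idx)→640 …(+2); best=280 via (D,hash)
  {AC}: card=50000; try (A,hash)→4200, (C,merge)→7000, (A,merge)→7300, (C,hash)→9400, (C,nl_idx)→52000, (A,nl_idx)→54500 …(+2); best=4200 via (A,hash)
  {CD}: card=5000; try (D,hash)→1200, (C,merge)→5140, (C,nl_idx)→5200, (D,merge)→5620, (D,nl_idx)→8000, (C,hash)→9040 …(+2); best=1200 via (D,hash)
  {AD}: card=2000; try (D,hash)→600, (A,merge)→1940, (D,merge)→2120, (A,nl_idx)→2180, (D,nl_idx)→3200, (A,hash)→3240 …(+2); best=600 via (D,hash)
  {ABC}: card=20000; try (C,merge)→6960, (C,hash)→9680, (A,hash)→14680, (C,nl_idx)→21960, (B,hash)→54680, (C,nl)→80520 …(+6); best=6960 via (C,merge)
  {BCD}: card=50000; try (B,hash)→6680, (C,merge)→9280, (C,hash)→9680, (D,hash)→11680, (C,nl_idx)→53880, (B,merge)→71480 …(+6); best=6680 via (B,hash)
  {ABD}: card=800; try (D,hash)→880, (D,merge)→2080, (D,nl_idx)→2120, (B,hash)→3080, (D,nl)→3720, (A,hash)→3880 …(+6); best=880 via (D,hash)
  {ACD}: card=250000; try (A,hash)→9400, (C,hash)→11600, (C,merge)→29600, (D,hash)→54400, (A,merge)→73000, (C,nl_idx)→268600 …(+6); best=9400 via (A,hash)
  {ABCD}: card=50000; try (C,hash)→10680, (C,merge)→14680, (D,hash)→27160, (C,nl_idx)→58080, (A,hash)→59880, (D,nl_idx)→156960 …(+10); best=10680 via (C,hash)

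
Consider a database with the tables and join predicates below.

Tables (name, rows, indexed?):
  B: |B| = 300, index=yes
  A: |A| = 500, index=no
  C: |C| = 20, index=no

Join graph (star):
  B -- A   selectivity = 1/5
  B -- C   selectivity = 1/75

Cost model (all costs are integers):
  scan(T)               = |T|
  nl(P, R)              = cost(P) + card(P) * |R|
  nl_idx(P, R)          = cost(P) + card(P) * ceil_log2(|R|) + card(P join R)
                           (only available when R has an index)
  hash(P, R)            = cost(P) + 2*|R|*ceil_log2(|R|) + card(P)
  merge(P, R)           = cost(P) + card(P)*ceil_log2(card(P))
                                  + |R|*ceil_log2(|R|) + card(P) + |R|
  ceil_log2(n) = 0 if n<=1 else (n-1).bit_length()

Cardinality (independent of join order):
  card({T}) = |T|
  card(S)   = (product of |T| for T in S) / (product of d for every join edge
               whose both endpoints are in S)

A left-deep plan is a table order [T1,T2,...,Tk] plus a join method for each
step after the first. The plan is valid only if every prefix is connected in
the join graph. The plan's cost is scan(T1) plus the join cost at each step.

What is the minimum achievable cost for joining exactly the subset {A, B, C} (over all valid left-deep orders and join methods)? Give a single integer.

5920

Selinger DP over subsets of {A,B,C}:
  {B}: scan cost=300, card=300
  {A}: scan cost=500, card=500
  {C}: scan cost=20, card=20
  {AB}: card=30000; try (B,hash)→6400, (A,merge)→8300, (B,merge)→8500, (A,hash)→9600, (B,nl_idx)→35000, (A,nl)→150300 …(+1); best=6400 via (B,hash)
  {BC}: card=80; try (B,nl_idx)→280, (C,hash)→800, (B,merge)→3140, (C,merge)→3420, (B,hash)→5440, (B,nl)→6020 …(+1); best=280 via (B,nl_idx)
  {ABC}: card=8000; try (A,merge)→5920, (A,hash)→9360, (C,hash)→36600, (A,nl)→40280, (C,merge)→486520, (C,nl)→606400; best=5920 via (A,merge)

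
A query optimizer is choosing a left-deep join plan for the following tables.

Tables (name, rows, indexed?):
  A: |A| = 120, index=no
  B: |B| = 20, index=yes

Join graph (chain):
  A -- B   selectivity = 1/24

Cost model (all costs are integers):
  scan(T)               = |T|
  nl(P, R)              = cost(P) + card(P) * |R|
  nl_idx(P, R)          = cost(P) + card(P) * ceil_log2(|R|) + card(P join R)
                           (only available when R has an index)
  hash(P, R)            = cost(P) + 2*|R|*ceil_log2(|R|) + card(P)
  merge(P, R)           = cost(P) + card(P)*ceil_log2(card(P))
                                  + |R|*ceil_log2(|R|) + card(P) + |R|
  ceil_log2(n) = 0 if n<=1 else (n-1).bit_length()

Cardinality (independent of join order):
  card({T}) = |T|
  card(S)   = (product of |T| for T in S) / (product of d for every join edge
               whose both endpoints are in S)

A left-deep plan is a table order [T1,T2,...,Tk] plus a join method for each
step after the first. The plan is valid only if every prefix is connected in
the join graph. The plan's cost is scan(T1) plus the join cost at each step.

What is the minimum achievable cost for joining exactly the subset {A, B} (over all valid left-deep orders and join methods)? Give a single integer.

Selinger DP over subsets of {A,B}:
  {A}: scan cost=120, card=120
  {B}: scan cost=20, card=20
  {AB}: card=100; try (B,hash)→440, (B,nl_idx)→820, (A,merge)→1100, (B,merge)→1200, (A,hash)→1720, (A,nl)→2420 …(+1); best=440 via (B,hash)

440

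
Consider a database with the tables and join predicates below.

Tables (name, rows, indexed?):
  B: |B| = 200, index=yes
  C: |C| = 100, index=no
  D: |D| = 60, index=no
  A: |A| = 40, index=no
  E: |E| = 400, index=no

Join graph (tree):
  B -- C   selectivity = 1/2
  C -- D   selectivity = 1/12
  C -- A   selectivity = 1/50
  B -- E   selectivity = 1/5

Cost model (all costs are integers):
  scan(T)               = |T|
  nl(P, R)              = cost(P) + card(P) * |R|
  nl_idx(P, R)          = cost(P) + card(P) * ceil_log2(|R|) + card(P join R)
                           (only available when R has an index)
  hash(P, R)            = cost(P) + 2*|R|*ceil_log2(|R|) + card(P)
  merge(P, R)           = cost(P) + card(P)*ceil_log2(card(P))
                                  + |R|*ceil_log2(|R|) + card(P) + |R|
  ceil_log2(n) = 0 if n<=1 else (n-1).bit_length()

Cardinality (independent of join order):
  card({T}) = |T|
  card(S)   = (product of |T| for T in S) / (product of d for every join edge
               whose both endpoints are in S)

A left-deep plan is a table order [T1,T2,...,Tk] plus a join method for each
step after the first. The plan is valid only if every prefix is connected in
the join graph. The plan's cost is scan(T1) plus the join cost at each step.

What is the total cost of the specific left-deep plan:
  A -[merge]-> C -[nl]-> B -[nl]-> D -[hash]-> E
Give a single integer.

step 1: scan A: cost=40, card=40
step 2: join C via merge
    card(P join C) = 40*100/(50) = 80
    cost = 40 + 40*6 + 100*7 + 40 + 100 = 1120
step 3: join B via nl
    card(P join B) = 80*200/(2) = 8000
    cost = 1120 + 80*200 = 17120
step 4: join D via nl
    card(P join D) = 8000*60/(12) = 40000
    cost = 17120 + 8000*60 = 497120
step 5: join E via hash
    card(P join E) = 40000*400/(5) = 3200000
    cost = 497120 + 2*400*9 + 40000 = 544320

544320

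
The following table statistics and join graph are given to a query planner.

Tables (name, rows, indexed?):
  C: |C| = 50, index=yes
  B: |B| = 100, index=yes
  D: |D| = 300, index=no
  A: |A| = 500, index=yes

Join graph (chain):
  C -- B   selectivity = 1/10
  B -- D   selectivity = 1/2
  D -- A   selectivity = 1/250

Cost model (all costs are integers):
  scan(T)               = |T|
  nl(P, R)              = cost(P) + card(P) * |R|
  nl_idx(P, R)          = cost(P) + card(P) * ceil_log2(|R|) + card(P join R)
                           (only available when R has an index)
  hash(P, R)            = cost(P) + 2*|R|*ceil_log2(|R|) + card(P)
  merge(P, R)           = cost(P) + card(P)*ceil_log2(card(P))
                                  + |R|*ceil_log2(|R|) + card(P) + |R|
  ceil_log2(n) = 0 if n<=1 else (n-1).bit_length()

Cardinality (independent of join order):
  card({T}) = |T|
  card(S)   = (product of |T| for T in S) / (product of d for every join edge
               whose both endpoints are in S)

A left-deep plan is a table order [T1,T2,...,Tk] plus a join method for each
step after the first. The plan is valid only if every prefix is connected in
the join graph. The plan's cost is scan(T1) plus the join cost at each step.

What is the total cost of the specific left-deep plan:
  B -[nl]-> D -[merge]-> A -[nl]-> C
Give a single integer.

1760100

step 1: scan B: cost=100, card=100
step 2: join D via nl
    card(P join D) = 100*300/(2) = 15000
    cost = 100 + 100*300 = 30100
step 3: join A via merge
    card(P join A) = 15000*500/(250) = 30000
    cost = 30100 + 15000*14 + 500*9 + 15000 + 500 = 260100
step 4: join C via nl
    card(P join C) = 30000*50/(10) = 150000
    cost = 260100 + 30000*50 = 1760100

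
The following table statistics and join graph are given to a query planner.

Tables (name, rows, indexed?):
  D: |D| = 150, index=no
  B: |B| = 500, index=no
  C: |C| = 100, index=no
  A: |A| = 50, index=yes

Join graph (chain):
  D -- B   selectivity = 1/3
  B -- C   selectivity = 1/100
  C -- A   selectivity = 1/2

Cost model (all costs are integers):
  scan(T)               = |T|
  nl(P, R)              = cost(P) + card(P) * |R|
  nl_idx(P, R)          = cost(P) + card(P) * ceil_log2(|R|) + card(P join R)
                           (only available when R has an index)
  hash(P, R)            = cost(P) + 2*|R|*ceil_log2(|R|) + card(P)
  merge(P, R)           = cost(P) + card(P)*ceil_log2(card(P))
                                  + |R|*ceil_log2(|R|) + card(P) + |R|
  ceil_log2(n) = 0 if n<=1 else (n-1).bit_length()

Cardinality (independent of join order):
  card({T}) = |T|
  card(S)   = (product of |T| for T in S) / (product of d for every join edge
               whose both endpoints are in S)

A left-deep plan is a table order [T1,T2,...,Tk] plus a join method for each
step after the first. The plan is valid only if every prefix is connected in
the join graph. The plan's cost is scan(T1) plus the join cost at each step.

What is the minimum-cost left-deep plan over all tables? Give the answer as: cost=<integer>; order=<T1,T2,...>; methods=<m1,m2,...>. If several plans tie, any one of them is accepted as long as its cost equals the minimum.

Selinger DP (subsets sized 1..n):
  {D}: scan cost=150, card=150
  {B}: scan cost=500, card=500
  {C}: scan cost=100, card=100
  {A}: scan cost=50, card=50
  {BD}: card=25000; try (D,hash)→3400, (B,merge)→6500, (D,merge)→6850, (B,hash)→9300, (B,nl)→75150, (D,nl)→75500; best=3400 via (D,hash)
  {BC}: card=500; try (C,hash)→2400, (B,merge)→5900, (C,merge)→6300, (B,hash)→9200, (B,nl)→50100, (C,nl)→50500; best=2400 via (C,hash)
  {AC}: card=2500; try (A,hash)→800, (C,merge)→1200, (A,merge)→1250, (C,hash)→1500, (A,nl_idx)→3200, (C,nl)→5050 …(+1); best=800 via (A,hash)
  {BCD}: card=25000; try (D,hash)→5300, (D,merge)→8750, (C,hash)→29800, (D,nl)→77400, (C,merge)→404200, (C,nl)→2503400; best=5300 via (D,hash)
  {ABC}: card=12500; try (A,hash)→3500, (A,merge)→7750, (B,hash)→12300, (A,nl_idx)→17900, (A,nl)→27400, (B,merge)→38300 …(+1); best=3500 via (A,hash)
  {ABCD}: card=625000; try (D,hash)→18400, (A,hash)→30900, (D,merge)→192350, (A,merge)→405650, (A,nl_idx)→780300, (A,nl)→1255300 …(+1); best=18400 via (D,hash)

cost=18400; order=B,C,A,D; methods=hash,hash,hash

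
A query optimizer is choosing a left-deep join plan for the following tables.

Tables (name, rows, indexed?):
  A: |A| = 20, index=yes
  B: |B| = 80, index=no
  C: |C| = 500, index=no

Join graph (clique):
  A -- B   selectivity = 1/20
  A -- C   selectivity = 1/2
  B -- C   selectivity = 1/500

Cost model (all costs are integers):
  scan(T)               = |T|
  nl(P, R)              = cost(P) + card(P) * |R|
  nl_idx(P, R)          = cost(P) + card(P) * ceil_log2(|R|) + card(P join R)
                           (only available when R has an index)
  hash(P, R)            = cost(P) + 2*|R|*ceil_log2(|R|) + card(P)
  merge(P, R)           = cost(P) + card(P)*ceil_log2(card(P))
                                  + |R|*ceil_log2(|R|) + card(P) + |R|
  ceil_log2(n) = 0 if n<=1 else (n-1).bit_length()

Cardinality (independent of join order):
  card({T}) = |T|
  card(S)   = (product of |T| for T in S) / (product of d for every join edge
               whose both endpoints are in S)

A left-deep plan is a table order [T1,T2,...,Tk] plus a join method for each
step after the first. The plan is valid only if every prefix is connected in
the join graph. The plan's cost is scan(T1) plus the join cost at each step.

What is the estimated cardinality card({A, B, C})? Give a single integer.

Tables in S: A(20), B(80), C(500)
Edges inside S: A-B(d=20), A-C(d=2), B-C(d=500)
numerator = 20 * 80 * 500 = 800000
denominator = 20 * 2 * 500 = 20000
card(S) = 800000 / 20000 = 40

40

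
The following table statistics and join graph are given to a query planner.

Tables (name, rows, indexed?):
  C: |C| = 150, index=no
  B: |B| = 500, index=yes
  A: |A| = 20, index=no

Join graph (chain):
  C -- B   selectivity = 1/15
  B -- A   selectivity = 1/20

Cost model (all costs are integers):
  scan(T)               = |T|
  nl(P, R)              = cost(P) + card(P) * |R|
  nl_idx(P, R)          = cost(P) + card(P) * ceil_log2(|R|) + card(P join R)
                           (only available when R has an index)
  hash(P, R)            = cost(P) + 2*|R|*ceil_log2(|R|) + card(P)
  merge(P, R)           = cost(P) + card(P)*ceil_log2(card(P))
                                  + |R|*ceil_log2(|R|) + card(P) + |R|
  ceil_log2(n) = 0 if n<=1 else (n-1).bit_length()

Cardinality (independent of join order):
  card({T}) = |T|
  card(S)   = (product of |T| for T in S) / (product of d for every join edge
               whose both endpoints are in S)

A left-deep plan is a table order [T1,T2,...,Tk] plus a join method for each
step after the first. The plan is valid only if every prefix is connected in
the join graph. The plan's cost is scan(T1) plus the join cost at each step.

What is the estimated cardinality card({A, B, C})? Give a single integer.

5000

Tables in S: A(20), B(500), C(150)
Edges inside S: C-B(d=15), B-A(d=20)
numerator = 20 * 500 * 150 = 1500000
denominator = 15 * 20 = 300
card(S) = 1500000 / 300 = 5000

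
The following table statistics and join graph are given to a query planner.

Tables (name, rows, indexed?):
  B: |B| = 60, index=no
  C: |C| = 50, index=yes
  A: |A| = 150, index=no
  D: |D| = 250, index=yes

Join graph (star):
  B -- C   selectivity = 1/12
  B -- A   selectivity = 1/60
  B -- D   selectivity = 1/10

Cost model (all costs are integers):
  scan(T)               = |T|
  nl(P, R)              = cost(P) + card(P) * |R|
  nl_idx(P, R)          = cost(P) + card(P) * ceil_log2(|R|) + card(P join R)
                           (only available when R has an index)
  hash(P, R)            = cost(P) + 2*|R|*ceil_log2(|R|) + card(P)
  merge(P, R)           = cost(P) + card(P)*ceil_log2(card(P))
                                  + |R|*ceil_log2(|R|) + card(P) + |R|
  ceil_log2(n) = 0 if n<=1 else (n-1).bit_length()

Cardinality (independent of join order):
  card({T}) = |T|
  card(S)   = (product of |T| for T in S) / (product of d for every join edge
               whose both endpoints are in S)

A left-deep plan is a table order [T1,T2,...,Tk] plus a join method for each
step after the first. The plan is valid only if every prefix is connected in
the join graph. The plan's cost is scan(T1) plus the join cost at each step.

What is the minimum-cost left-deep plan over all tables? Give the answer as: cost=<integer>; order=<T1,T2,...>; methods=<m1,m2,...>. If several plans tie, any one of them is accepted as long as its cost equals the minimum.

cost=6395; order=A,B,C,D; methods=hash,hash,hash

Selinger DP (subsets sized 1..n):
  {B}: scan cost=60, card=60
  {C}: scan cost=50, card=50
  {A}: scan cost=150, card=150
  {D}: scan cost=250, card=250
  {BC}: card=250; try (C,nl_idx)→670, (C,hash)→720, (B,hash)→820, (B,merge)→820, (C,merge)→830, (B,nl)→3050 …(+1); best=670 via (C,nl_idx)
  {AB}: card=150; try (B,hash)→1020, (A,merge)→1830, (B,merge)→1920, (A,hash)→2520, (A,nl)→9060, (B,nl)→9150; best=1020 via (B,hash)
  {BD}: card=1500; try (B,hash)→1220, (D,nl_idx)→2040, (D,merge)→2730, (B,merge)→2920, (D,hash)→4120, (D,nl)→15060 …(+1); best=1220 via (B,hash)
  {ABC}: card=625; try (C,hash)→1770, (C,nl_idx)→2545, (C,merge)→2720, (A,hash)→3320, (A,merge)→4270, (C,nl)→8520 …(+1); best=1770 via (C,hash)
  {BCD}: card=6250; try (C,hash)→3320, (D,hash)→4920, (D,merge)→5170, (D,nl_idx)→8920, (C,nl_idx)→16470, (C,merge)→19570 …(+2); best=3320 via (C,hash)
  {ABD}: card=3750; try (D,merge)→4620, (A,hash)→5120, (D,hash)→5170, (D,nl_idx)→5970, (A,merge)→20570, (D,nl)→38520 …(+1); best=4620 via (D,merge)
  {ABCD}: card=15625; try (D,hash)→6395, (C,hash)→8970, (D,merge)→10895, (A,hash)→11970, (D,nl_idx)→22395, (C,nl_idx)→42745 …(+5); best=6395 via (D,hash)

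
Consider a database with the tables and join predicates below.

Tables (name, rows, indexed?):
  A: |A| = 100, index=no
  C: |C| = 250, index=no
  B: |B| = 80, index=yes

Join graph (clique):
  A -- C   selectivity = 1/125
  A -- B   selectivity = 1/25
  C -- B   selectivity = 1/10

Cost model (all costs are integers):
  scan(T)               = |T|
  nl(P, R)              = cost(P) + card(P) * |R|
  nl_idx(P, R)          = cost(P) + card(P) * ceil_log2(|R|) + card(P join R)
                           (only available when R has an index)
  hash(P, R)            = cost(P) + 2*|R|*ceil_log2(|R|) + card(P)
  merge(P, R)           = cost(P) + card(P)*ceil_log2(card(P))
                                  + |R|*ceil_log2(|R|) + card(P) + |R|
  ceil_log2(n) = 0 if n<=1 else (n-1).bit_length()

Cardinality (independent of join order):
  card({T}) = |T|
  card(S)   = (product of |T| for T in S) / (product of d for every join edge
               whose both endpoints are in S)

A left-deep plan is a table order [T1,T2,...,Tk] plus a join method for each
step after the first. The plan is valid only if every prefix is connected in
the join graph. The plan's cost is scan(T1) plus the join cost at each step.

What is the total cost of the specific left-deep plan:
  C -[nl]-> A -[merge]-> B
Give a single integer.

step 1: scan C: cost=250, card=250
step 2: join A via nl
    card(P join A) = 250*100/(125) = 200
    cost = 250 + 250*100 = 25250
step 3: join B via merge
    card(P join B) = 200*80/(25*10) = 64
    cost = 25250 + 200*8 + 80*7 + 200 + 80 = 27690

27690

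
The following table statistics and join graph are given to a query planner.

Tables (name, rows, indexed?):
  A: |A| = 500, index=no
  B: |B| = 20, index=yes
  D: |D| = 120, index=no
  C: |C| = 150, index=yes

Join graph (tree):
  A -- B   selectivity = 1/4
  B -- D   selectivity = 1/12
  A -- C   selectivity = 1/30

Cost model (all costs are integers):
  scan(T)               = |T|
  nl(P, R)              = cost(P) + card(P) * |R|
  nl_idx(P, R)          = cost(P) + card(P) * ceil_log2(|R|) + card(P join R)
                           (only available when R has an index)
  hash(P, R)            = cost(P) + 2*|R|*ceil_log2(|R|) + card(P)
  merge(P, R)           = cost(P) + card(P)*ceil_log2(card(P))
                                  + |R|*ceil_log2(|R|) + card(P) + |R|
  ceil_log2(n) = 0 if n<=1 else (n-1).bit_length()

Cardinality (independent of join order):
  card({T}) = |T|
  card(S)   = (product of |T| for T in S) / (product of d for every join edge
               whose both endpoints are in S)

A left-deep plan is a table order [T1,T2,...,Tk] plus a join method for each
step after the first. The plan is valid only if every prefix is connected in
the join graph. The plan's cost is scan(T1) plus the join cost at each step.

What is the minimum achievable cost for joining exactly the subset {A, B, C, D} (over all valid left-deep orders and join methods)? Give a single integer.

20280

Selinger DP over subsets of {A,B,C,D}:
  {A}: scan cost=500, card=500
  {B}: scan cost=20, card=20
  {D}: scan cost=120, card=120
  {C}: scan cost=150, card=150
  {AB}: card=2500; try (B,hash)→1200, (A,merge)→5140, (B,nl_idx)→5500, (B,merge)→5620, (A,hash)→9040, (A,nl)→10020 …(+1); best=1200 via (B,hash)
  {AC}: card=2500; try (C,hash)→3400, (A,merge)→6500, (C,merge)→6850, (C,nl_idx)→7000, (A,hash)→9300, (A,nl)→75150 …(+1); best=3400 via (C,hash)
  {BD}: card=200; try (B,hash)→440, (B,nl_idx)→920, (D,merge)→1100, (B,merge)→1200, (D,hash)→1720, (D,nl)→2420 …(+1); best=440 via (B,hash)
  {ABD}: card=25000; try (D,hash)→5380, (A,merge)→7240, (A,hash)→9640, (D,merge)→34660, (A,nl)→100440, (D,nl)→301200; best=5380 via (D,hash)
  {ABC}: card=12500; try (C,hash)→6100, (B,hash)→6100, (B,nl_idx)→28400, (C,nl_idx)→33700, (C,merge)→35050, (B,merge)→36020 …(+2); best=6100 via (C,hash)
  {ABCD}: card=125000; try (D,hash)→20280, (C,hash)→32780, (D,merge)→194560, (C,nl_idx)→330380, (C,merge)→406730, (D,nl)→1506100 …(+1); best=20280 via (D,hash)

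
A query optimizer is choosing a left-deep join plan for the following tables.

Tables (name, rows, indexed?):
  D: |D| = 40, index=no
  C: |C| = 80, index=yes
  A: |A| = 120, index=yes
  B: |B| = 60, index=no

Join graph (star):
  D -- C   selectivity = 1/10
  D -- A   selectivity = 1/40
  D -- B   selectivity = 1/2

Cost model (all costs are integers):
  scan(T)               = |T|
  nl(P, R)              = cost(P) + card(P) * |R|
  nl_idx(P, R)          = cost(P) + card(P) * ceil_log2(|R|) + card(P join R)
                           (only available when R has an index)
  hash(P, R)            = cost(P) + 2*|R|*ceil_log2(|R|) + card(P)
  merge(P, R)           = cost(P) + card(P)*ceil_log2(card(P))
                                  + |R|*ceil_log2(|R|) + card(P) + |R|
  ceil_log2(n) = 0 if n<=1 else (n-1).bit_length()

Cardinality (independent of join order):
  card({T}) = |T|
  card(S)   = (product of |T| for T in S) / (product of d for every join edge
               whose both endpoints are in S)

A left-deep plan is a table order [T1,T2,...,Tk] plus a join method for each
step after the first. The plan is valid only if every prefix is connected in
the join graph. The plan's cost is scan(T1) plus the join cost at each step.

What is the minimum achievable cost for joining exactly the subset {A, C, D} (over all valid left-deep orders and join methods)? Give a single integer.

1680

Selinger DP over subsets of {A,C,D}:
  {D}: scan cost=40, card=40
  {C}: scan cost=80, card=80
  {A}: scan cost=120, card=120
  {CD}: card=320; try (D,hash)→640, (C,nl_idx)→640, (C,merge)→960, (D,merge)→1000, (C,hash)→1200, (C,nl)→3240 …(+1); best=640 via (D,hash)
  {AD}: card=120; try (A,nl_idx)→440, (D,hash)→720, (A,merge)→1280, (D,merge)→1360, (A,hash)→1760, (A,nl)→4840 …(+1); best=440 via (A,nl_idx)
  {ACD}: card=960; try (C,hash)→1680, (C,merge)→2040, (C,nl_idx)→2240, (A,hash)→2640, (A,nl_idx)→3840, (A,merge)→4800 …(+2); best=1680 via (C,hash)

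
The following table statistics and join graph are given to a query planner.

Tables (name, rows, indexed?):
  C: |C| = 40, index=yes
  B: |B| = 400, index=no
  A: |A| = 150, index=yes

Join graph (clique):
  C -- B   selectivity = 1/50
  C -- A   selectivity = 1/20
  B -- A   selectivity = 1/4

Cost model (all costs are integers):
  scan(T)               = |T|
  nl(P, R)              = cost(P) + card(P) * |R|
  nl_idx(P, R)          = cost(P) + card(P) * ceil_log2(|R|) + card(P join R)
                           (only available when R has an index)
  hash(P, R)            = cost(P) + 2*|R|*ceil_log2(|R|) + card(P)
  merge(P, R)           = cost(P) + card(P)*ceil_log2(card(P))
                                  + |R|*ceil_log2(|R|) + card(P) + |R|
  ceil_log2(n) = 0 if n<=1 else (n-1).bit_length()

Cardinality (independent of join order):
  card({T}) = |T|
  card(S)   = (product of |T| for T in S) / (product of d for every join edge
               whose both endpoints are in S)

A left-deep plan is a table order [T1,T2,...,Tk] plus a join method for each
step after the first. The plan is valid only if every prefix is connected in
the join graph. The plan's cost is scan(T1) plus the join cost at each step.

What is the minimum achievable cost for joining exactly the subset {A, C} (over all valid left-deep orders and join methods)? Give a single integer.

Selinger DP over subsets of {A,C}:
  {C}: scan cost=40, card=40
  {A}: scan cost=150, card=150
  {AC}: card=300; try (A,nl_idx)→660, (C,hash)→780, (C,nl_idx)→1350, (A,merge)→1670, (C,merge)→1780, (A,hash)→2480 …(+2); best=660 via (A,nl_idx)

660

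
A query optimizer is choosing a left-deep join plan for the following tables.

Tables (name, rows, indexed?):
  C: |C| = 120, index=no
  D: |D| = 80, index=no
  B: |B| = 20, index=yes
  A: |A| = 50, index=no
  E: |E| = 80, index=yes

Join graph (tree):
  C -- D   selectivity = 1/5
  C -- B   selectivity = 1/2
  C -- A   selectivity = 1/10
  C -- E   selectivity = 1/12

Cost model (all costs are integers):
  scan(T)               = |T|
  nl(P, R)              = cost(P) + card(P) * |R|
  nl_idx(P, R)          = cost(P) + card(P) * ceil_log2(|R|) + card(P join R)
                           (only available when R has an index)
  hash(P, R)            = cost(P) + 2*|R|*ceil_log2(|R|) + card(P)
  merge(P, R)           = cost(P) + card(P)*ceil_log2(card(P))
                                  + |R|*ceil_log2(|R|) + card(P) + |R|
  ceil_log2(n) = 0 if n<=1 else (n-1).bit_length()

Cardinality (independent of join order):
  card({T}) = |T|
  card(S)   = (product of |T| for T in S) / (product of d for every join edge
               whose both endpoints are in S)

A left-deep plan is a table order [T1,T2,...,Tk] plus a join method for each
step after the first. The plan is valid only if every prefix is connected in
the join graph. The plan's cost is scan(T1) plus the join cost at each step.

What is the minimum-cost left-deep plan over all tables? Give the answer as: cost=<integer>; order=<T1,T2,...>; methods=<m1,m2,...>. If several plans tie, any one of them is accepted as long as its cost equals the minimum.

Selinger DP (subsets sized 1..n):
  {C}: scan cost=120, card=120
  {D}: scan cost=80, card=80
  {B}: scan cost=20, card=20
  {A}: scan cost=50, card=50
  {E}: scan cost=80, card=80
  {CD}: card=1920; try (D,hash)→1360, (C,merge)→1680, (D,merge)→1720, (C,hash)→1840, (C,nl)→9680, (D,nl)→9720; best=1360 via (D,hash)
  {BC}: card=1200; try (B,hash)→440, (C,merge)→1100, (B,merge)→1200, (C,hash)→1720, (B,nl_idx)→1920, (C,nl)→2420 …(+1); best=440 via (B,hash)
  {AC}: card=600; try (A,hash)→840, (C,merge)→1360, (A,merge)→1430, (C,hash)→1780, (C,nl)→6050, (A,nl)→6120; best=840 via (A,hash)
  {CE}: card=800; try (E,hash)→1360, (C,merge)→1680, (E,merge)→1720, (E,nl_idx)→1760, (C,hash)→1840, (C,nl)→9680 …(+1); best=1360 via (E,hash)
  {BCD}: card=19200; try (D,hash)→2760, (B,hash)→3480, (D,merge)→15480, (B,merge)→24520, (B,nl_idx)→30160, (B,nl)→39760 …(+1); best=2760 via (D,hash)
  {ACD}: card=9600; try (D,hash)→2560, (A,hash)→3880, (D,merge)→8080, (A,merge)→24750, (D,nl)→48840, (A,nl)→97360; best=2560 via (D,hash)
  {CDE}: card=12800; try (D,hash)→3280, (E,hash)→4400, (D,merge)→10800, (E,merge)→25040, (E,nl_idx)→27600, (D,nl)→65360 …(+1); best=3280 via (D,hash)
  {ABC}: card=6000; try (B,hash)→1640, (A,hash)→2240, (B,merge)→7560, (B,nl_idx)→9840, (B,nl)→12840, (A,merge)→15190 …(+1); best=1640 via (B,hash)
  {BCE}: card=8000; try (B,hash)→2360, (E,hash)→2760, (B,merge)→10280, (B,nl_idx)→13360, (E,merge)→15480, (E,nl_idx)→16840 …(+2); best=2360 via (B,hash)
  {ACE}: card=4000; try (E,hash)→2560, (A,hash)→2760, (E,merge)→8080, (E,nl_idx)→9040, (A,merge)→10510, (A,nl)→41360 …(+1); best=2560 via (E,hash)
  {ABCD}: card=96000; try (D,hash)→8760, (B,hash)→12360, (A,hash)→22560, (D,merge)→86280, (B,nl_idx)→146560, (B,merge)→146680 …(+4); best=8760 via (D,hash)
  {BCDE}: card=128000; try (D,hash)→11480, (B,hash)→16280, (E,hash)→23080, (D,merge)→115000, (B,nl_idx)→195280, (B,merge)→195400 …(+5); best=11480 via (D,hash)
  {ACDE}: card=64000; try (D,hash)→7680, (E,hash)→13280, (A,hash)→16680, (D,merge)→55200, (E,nl_idx)→133760, (E,merge)→147200 …(+4); best=7680 via (D,hash)
  {ABCE}: card=40000; try (B,hash)→6760, (E,hash)→8760, (A,hash)→10960, (B,merge)→54680, (B,nl_idx)→62560, (B,nl)→82560 …(+5); best=6760 via (B,hash)
  {ABCDE}: card=640000; try (D,hash)→47880, (B,hash)→71880, (E,hash)→105880, (A,hash)→140080, (D,merge)→687400, (B,nl_idx)→967680 …(+8); best=47880 via (D,hash)

cost=47880; order=C,A,E,B,D; methods=hash,hash,hash,hash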